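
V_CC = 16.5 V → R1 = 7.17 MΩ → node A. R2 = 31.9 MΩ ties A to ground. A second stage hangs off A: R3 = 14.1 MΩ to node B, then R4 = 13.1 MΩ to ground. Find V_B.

The second stage (R3 + R4 = 27.20 MΩ) loads node A in parallel with R2.
Effective lower resistance at A: R2 ‖ 27.20 = 14.68 MΩ.
First divider: V_A = V_CC · 14.68/(7.17 + 14.68) = 11.09 V.
V_B = V_A × 0.4816 = 5.339 V.

V_B ≈ 5.34 V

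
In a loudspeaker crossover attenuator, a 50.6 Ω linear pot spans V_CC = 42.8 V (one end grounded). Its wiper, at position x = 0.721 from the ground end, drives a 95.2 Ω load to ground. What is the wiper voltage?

Lower segment x·R_p = 36.48 Ω; upper segment (1−x)·R_p = 14.12 Ω.
R_L loads the lower segment: effective lower R = 26.38 Ω.
V_out = 42.8 × 26.38/(14.12 + 26.38) = 27.88 V.

V_out ≈ 27.9 V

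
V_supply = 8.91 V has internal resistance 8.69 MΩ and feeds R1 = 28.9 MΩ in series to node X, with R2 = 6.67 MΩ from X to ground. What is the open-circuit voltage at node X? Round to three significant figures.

R1' = 8.69 + 28.9 = 37.59 MΩ (source resistance + R1).
With X open, the divider is unloaded: V_th = 8.91 × 6.67/44.26 = 1.343 V.

V_th ≈ 1.34 V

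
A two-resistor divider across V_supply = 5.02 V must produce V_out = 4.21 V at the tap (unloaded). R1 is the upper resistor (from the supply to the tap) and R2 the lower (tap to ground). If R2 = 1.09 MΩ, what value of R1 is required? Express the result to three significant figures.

V_out/V_supply = R2/(R1+R2) = 0.8386.
So R1 = R2 · (V_supply/V_out − 1) = 1.09 × (5.02/4.21 − 1) = 1.09 × 0.1924 = 0.2097 MΩ.

R1 ≈ 0.210 MΩ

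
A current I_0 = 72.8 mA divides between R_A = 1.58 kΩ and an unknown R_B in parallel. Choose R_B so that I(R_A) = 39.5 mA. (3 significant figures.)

In a two-way split, I_A/I_0 = R_B/(R_A + R_B).
With f = 0.5426, R_B = R_A · f/(1−f) = 1.58 × 1.186 = 1.874 kΩ.

R_B ≈ 1.87 kΩ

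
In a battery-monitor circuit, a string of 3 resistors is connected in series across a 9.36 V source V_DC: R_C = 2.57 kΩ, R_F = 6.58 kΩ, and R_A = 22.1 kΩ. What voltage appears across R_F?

Series total: ΣR = 2.57 + 6.58 + 22.1 = 31.25 kΩ.
V = V_DC · R/ΣR = 9.36 × 0.2106 = 1.971 V.

V ≈ 1.97 V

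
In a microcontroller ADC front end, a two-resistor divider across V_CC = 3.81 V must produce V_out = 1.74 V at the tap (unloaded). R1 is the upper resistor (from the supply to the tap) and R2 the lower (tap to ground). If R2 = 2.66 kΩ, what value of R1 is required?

Required fraction k = V_out/V_CC = 0.4567.
Rearranging, R1 = R2·(1−k)/k = 2.66 × 1.190 = 3.164 kΩ.

R1 ≈ 3.16 kΩ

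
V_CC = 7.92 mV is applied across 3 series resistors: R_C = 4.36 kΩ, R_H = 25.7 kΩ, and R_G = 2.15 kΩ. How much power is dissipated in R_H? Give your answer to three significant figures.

P ≈ 1.55 nW

Series current I = V_CC/ΣR = 7.92/32.21 = 0.2459 µA.
P = I²R = 0.06046 × 25.7 = 1.554 nW.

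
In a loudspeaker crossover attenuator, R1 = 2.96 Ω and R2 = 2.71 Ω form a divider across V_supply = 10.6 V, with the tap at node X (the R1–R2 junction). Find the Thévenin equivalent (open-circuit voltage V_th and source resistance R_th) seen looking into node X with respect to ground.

V_th ≈ 5.07 V, R_th ≈ 1.41 Ω

With X open, the divider is unloaded: V_th = 10.6 × 2.71/5.670 = 5.066 V.
Looking into X with the source shorted: R_th = R1·R2/(R1+R2) = 2.960 × 2.71/5.670 = 1.415 Ω.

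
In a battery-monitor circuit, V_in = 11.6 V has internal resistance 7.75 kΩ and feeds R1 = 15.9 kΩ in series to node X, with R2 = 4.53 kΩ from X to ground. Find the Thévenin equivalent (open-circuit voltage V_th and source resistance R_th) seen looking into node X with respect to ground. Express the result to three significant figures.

R1' = 7.75 + 15.9 = 23.65 kΩ (source resistance + R1).
With X open, the divider is unloaded: V_th = 11.6 × 4.53/28.18 = 1.865 V.
Zeroing V_in shorts the top of R1' to ground, so R_th = R1' ‖ R2 = 3.802 kΩ.

V_th ≈ 1.86 V, R_th ≈ 3.80 kΩ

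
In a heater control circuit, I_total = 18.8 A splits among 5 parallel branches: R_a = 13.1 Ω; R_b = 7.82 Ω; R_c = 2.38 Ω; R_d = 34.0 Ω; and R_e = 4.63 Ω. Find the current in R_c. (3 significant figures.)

I ≈ 9.08 A

ΣG = 1/13.1 + 1/7.82 + 1/2.38 + 1/34.0 + 1/4.63 = 0.8698.
By the current-divider rule, I = I_total · G_k/ΣG = 18.8 × 0.4831 = 9.082 A.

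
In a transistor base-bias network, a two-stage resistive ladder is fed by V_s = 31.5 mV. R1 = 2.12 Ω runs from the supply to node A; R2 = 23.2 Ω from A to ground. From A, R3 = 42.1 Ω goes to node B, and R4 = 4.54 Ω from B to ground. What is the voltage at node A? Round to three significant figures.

Looking into the second stage from A: R3 + R4 = 46.64 Ω appears in parallel with R2.
Effective lower resistance at A: R2 ‖ 46.64 = 15.49 Ω.
First divider: V_A = V_s · 15.49/(2.12 + 15.49) = 27.71 mV.

V_A ≈ 27.7 mV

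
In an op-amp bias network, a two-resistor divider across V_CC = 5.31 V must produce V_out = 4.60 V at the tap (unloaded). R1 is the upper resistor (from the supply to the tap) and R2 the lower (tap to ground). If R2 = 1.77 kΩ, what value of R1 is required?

R1 ≈ 0.273 kΩ

Required fraction k = V_out/V_CC = 0.8663.
Rearranging, R1 = R2·(1−k)/k = 1.77 × 0.1543 = 0.2732 kΩ.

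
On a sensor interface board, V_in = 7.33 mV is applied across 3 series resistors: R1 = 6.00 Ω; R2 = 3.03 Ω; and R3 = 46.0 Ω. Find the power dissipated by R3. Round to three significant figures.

Series current I = V_in/ΣR = 7.33/55.03 = 0.1332 mA.
P = I²R = 0.01774 × 46.0 = 0.8161 µW.

P ≈ 0.816 µW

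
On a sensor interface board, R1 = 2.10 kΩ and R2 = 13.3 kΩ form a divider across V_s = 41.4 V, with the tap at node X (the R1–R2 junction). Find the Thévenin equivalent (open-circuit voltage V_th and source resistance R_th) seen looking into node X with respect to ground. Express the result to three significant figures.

With X open, the divider is unloaded: V_th = 41.4 × 13.3/15.40 = 35.75 V.
Looking into X with the source shorted: R_th = R1·R2/(R1+R2) = 2.100 × 13.3/15.40 = 1.814 kΩ.

V_th ≈ 35.8 V, R_th ≈ 1.81 kΩ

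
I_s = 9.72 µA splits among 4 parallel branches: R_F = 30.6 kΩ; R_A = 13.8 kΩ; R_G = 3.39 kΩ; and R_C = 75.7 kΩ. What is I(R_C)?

I ≈ 0.311 µA

Conductances: ΣG = 1/30.6 + 1/13.8 + 1/3.39 + 1/75.7 = 0.4133 (1/kΩ).
By the current-divider rule, I = I_s · G_k/ΣG = 9.72 × 0.03196 = 0.3106 µA.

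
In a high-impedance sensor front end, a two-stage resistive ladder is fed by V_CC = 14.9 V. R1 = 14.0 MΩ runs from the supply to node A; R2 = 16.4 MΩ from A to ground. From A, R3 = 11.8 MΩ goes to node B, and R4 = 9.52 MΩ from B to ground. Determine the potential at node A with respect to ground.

V_A ≈ 5.94 V

Looking into the second stage from A: R3 + R4 = 21.32 MΩ appears in parallel with R2.
Effective lower resistance at A: R2 ‖ 21.32 = 9.270 MΩ.
First divider: V_A = V_CC · 9.270/(14.0 + 9.270) = 5.936 V.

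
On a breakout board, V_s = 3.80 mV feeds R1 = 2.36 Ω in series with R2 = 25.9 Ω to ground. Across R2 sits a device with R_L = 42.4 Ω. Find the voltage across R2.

The load sits in parallel with R2, giving an effective lower resistance R2' = R2·R_L/(R2+R_L) = 16.08 Ω.
Now apply the divider: V_out = 3.80 × 0.8720 = 3.314 mV.

V_out ≈ 3.31 mV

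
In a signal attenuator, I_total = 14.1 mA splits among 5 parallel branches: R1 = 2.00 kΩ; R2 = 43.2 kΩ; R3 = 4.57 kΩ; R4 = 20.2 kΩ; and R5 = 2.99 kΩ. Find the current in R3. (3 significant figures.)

ΣG = 1/2.00 + 1/43.2 + 1/4.57 + 1/20.2 + 1/2.99 = 1.126.
Current divider: I(R3) = I_total · G_k/ΣG = 14.1 × (0.2188/1.126) = 14.1 × 0.1943 = 2.740 mA.

I ≈ 2.74 mA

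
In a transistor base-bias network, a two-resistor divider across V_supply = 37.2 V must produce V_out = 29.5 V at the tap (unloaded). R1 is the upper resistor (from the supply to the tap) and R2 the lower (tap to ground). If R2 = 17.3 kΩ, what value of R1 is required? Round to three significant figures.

Required fraction k = V_out/V_supply = 0.7930.
Rearranging, R1 = R2·(1−k)/k = 17.3 × 0.2610 = 4.516 kΩ.

R1 ≈ 4.52 kΩ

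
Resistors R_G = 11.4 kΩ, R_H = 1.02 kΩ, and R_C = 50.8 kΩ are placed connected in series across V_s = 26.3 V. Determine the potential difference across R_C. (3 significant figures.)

Series total: ΣR = 11.4 + 1.02 + 50.8 = 63.22 kΩ.
V = V_s · R/ΣR = 26.3 × 0.8035 = 21.13 V.

V ≈ 21.1 V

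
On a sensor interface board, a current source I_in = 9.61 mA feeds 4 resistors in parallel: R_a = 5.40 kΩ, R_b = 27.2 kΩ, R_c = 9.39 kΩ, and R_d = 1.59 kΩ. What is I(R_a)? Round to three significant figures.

I ≈ 1.86 mA

Total conductance ΣG = 1/5.40 + 1/27.2 + 1/9.39 + 1/1.59 = 0.9574 (units of 1/kΩ).
Current divider: I(R_a) = I_in · G_k/ΣG = 9.61 × (0.1852/0.9574) = 9.61 × 0.1934 = 1.859 mA.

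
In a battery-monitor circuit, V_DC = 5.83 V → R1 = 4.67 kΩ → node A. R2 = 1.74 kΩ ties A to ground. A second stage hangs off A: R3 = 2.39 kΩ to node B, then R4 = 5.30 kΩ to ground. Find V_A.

Looking into the second stage from A: R3 + R4 = 7.690 kΩ appears in parallel with R2.
R2 ‖ (R3+R4) = 1.419 kΩ.
So V_A = 5.83 × 0.2330 = 1.359 V.

V_A ≈ 1.36 V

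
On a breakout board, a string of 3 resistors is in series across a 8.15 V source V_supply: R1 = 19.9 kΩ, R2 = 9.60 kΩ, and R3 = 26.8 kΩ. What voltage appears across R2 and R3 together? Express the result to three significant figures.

Total series resistance ΣR = 19.9 + 9.60 + 26.8 = 56.30 kΩ.
R_{R2..R3} = 9.60 + 26.8 = 36.40 kΩ.
V = V_supply · R/ΣR = 8.15 × 0.6465 = 5.269 V.

V ≈ 5.27 V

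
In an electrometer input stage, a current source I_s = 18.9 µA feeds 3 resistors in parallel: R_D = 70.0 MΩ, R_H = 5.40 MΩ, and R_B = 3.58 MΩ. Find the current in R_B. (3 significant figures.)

I ≈ 11.0 µA

Conductances: ΣG = 1/70.0 + 1/5.40 + 1/3.58 = 0.4788 (1/MΩ).
Current divider: I(R_B) = I_s · G_k/ΣG = 18.9 × (0.2793/0.4788) = 18.9 × 0.5834 = 11.03 µA.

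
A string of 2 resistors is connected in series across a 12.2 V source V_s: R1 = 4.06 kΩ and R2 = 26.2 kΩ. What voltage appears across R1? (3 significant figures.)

ΣR = 4.06 + 26.2 = 30.26 kΩ.
V = V_s · R/ΣR = 12.2 × 0.1342 = 1.637 V.

V ≈ 1.64 V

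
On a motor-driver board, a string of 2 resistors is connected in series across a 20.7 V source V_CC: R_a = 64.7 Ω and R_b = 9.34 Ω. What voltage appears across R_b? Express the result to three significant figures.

Series total: ΣR = 64.7 + 9.34 = 74.04 Ω.
V = V_CC · R/ΣR = 20.7 × 0.1261 = 2.611 V.

V ≈ 2.61 V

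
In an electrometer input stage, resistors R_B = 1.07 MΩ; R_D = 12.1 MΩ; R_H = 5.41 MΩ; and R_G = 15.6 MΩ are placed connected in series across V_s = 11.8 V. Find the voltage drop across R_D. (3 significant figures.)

Total series resistance ΣR = 1.07 + 12.1 + 5.41 + 15.6 = 34.18 MΩ.
Voltage divider: V = V_s · (12.10 / 34.18) = 11.8 × 0.3540 = 4.177 V.

V ≈ 4.18 V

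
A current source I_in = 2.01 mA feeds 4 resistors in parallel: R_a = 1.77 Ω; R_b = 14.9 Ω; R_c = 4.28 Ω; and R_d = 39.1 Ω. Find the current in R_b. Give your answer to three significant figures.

Conductances: ΣG = 1/1.77 + 1/14.9 + 1/4.28 + 1/39.1 = 0.8913 (1/Ω).
Current divider: I(R_b) = I_in · G_k/ΣG = 2.01 × (0.06711/0.8913) = 2.01 × 0.07530 = 0.1514 mA.

I ≈ 0.151 mA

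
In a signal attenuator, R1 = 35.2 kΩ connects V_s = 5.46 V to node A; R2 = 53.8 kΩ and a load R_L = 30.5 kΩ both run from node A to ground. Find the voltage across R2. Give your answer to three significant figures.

R2 ‖ R_L = (53.8 × 30.5)/(53.8 + 30.5) = 19.47 kΩ.
Now apply the divider: V_out = 5.46 × 0.3561 = 1.944 V.

V_out ≈ 1.94 V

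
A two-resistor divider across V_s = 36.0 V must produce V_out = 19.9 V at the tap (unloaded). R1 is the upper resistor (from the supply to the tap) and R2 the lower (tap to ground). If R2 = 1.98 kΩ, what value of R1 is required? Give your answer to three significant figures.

R1 ≈ 1.60 kΩ

The divider ratio is R2/(R1+R2) = 19.9/36.0 = 0.5528.
R1 = R2·(1/k − 1) = 1.98 × 0.8090 = 1.602 kΩ.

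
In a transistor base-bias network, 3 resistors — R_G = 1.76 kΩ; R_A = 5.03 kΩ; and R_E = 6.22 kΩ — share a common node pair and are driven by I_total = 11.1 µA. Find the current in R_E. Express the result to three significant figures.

I ≈ 1.92 µA

ΣG = 1/1.76 + 1/5.03 + 1/6.22 = 0.9278.
Current divider: I(R_E) = I_total · G_k/ΣG = 11.1 × (0.1608/0.9278) = 11.1 × 0.1733 = 1.924 µA.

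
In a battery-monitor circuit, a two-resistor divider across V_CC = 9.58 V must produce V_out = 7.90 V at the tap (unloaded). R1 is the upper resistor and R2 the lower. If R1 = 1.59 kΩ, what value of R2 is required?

V_out/V_CC = R2/(R1+R2) = 0.8246.
R2 = R1 · 0.8246/(1 − 0.8246) = 7.477 kΩ.

R2 ≈ 7.48 kΩ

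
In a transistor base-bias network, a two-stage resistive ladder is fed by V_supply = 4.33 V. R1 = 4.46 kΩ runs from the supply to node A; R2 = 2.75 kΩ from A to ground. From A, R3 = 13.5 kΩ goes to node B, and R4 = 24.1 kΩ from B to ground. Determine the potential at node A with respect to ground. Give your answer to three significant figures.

V_A ≈ 1.58 V

The second stage (R3 + R4 = 37.60 kΩ) loads node A in parallel with R2.
Effective lower resistance at A: R2 ‖ 37.60 = 2.563 kΩ.
First divider: V_A = V_supply · 2.563/(4.46 + 2.563) = 1.580 V.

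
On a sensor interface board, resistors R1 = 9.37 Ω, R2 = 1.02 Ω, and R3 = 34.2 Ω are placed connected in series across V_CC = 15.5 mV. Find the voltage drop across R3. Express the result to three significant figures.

Series total: ΣR = 9.37 + 1.02 + 34.2 = 44.59 Ω.
By the voltage-divider rule, V = 15.5 × 34.20/44.59 = 11.89 mV.

V ≈ 11.9 mV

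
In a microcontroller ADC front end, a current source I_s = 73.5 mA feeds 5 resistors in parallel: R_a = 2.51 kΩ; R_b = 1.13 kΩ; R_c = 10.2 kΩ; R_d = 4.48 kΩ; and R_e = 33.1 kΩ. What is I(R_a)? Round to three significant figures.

ΣG = 1/2.51 + 1/1.13 + 1/10.2 + 1/4.48 + 1/33.1 = 1.635.
Current divider: I(R_a) = I_s · G_k/ΣG = 73.5 × (0.3984/1.635) = 73.5 × 0.2437 = 17.91 mA.

I ≈ 17.9 mA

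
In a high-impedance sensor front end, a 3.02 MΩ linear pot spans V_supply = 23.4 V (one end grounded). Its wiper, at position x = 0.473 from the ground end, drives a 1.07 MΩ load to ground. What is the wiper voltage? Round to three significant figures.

Lower segment x·R_p = 1.428 MΩ; upper segment (1−x)·R_p = 1.592 MΩ.
(x·R_p) ‖ R_L = 0.6118 MΩ.
V_out = 23.4 × 0.6118/(1.592 + 0.6118) = 6.497 V.

V_out ≈ 6.50 V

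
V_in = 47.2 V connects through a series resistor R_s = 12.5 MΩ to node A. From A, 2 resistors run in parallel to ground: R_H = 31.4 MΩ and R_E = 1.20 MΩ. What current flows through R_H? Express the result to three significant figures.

I ≈ 0.127 µA

Equivalent of the parallel group: R_p = 1.156 MΩ.
V_A by voltage divider: V_A = 47.2 × 1.156/(12.5 + 1.156) = 3.995 V.
I(R_H) = V_A / R_H = 3.995/31.4 = 0.1272 µA.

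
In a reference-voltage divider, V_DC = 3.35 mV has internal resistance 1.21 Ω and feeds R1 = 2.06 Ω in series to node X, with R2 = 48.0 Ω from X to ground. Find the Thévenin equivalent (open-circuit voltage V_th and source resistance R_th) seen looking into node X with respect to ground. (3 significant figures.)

V_th ≈ 3.14 mV, R_th ≈ 3.06 Ω

R1' = 1.21 + 2.06 = 3.270 Ω (source resistance + R1).
With X open, the divider is unloaded: V_th = 3.35 × 48.0/51.27 = 3.136 mV.
Looking into X with the source shorted: R_th = R1'·R2/(R1'+R2) = 3.270 × 48.0/51.27 = 3.061 Ω.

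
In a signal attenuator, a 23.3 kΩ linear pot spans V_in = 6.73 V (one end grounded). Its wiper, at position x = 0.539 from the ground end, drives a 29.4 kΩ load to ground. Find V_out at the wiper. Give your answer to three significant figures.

Lower segment x·R_p = 12.56 kΩ; upper segment (1−x)·R_p = 10.74 kΩ.
Lower segment in parallel with the load: 12.56 ‖ 29.4 = 8.800 kΩ.
V_out = 6.73 × 8.800/(10.74 + 8.800) = 3.031 V.

V_out ≈ 3.03 V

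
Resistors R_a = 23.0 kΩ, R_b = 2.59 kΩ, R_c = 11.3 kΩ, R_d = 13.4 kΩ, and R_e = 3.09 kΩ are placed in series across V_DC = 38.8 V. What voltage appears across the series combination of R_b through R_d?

Total series resistance ΣR = 23.0 + 2.59 + 11.3 + 13.4 + 3.09 = 53.38 kΩ.
R_{R_b..R_d} = 2.59 + 11.3 + 13.4 = 27.29 kΩ.
By the voltage-divider rule, V = 38.8 × 27.29/53.38 = 19.84 V.

V ≈ 19.8 V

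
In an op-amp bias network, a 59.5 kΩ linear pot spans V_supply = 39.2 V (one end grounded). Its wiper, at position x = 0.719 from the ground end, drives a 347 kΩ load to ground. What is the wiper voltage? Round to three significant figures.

The pot divides into 16.72 kΩ above the wiper and 42.78 kΩ below.
(x·R_p) ‖ R_L = 38.09 kΩ.
V_out = 39.2 × 38.09/(16.72 + 38.09) = 27.24 V.
(Unloaded: V_out = x·V_supply = 28.2 V.)

V_out ≈ 27.2 V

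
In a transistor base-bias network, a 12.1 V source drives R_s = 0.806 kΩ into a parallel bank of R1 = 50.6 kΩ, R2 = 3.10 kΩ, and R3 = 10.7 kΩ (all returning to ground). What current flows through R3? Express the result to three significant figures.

I ≈ 0.837 mA

Equivalent of the parallel group: R_p = 2.295 kΩ.
V_A = 12.1 × 2.295/3.101 = 8.955 V.
Branch current I = V_A/R3 = 8.955/10.7 = 0.8369 mA.
(Check via current divider: I_total = 3.902 mA; share G_k/ΣG = 0.2145 → same result.)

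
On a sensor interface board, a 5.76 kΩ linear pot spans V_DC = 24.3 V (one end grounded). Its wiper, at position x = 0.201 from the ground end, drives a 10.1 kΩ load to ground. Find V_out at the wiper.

V_out ≈ 4.47 V

Lower segment x·R_p = 1.158 kΩ; upper segment (1−x)·R_p = 4.602 kΩ.
Lower segment in parallel with the load: 1.158 ‖ 10.1 = 1.039 kΩ.
Loaded-divider output: V_out = 24.3 × 0.1841 = 4.474 V.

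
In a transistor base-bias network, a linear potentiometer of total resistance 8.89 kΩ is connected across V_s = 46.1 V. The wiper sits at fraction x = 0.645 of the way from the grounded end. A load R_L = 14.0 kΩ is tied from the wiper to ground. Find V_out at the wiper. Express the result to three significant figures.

V_out ≈ 26.0 V

The pot divides into 3.156 kΩ above the wiper and 5.734 kΩ below.
R_L loads the lower segment: effective lower R = 4.068 kΩ.
V_out = 46.1 × 4.068/(3.156 + 4.068) = 25.96 V.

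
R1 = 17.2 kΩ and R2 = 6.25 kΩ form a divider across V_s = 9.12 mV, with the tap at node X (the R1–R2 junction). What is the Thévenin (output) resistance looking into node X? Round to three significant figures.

Looking into X with the source shorted: R_th = R1·R2/(R1+R2) = 17.20 × 6.25/23.45 = 4.584 kΩ.

R_th ≈ 4.58 kΩ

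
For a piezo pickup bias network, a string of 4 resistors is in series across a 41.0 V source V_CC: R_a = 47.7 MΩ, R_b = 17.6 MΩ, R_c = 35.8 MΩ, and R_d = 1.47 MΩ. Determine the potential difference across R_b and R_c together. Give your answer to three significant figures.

Total series resistance ΣR = 47.7 + 17.6 + 35.8 + 1.47 = 102.6 MΩ.
R_{R_b..R_c} = 17.6 + 35.8 = 53.40 MΩ.
V = V_CC · R/ΣR = 41.0 × 0.5206 = 21.35 V.

V ≈ 21.3 V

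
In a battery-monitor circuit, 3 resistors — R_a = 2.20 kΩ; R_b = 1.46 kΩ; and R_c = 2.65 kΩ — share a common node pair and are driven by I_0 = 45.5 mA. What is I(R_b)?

I ≈ 20.5 mA

Total conductance ΣG = 1/2.20 + 1/1.46 + 1/2.65 = 1.517 (units of 1/kΩ).
R_b takes the fraction G_k/ΣG = 0.6849/1.517 = 0.4516, so I = 45.5 × 0.4516 = 20.55 mA.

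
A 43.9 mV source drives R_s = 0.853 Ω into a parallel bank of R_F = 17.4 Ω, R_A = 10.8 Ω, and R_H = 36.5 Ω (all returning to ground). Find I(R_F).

I ≈ 2.19 mA

Equivalent of the parallel group: R_p = 5.635 Ω.
V_A by voltage divider: V_A = 43.9 × 5.635/(0.853 + 5.635) = 38.13 mV.
I(R_F) = V_A / R_F = 38.13/17.4 = 2.191 mA.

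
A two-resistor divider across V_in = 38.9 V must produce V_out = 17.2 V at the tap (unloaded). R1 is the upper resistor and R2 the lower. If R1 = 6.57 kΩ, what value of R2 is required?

R2 ≈ 5.21 kΩ

The divider ratio is R2/(R1+R2) = 17.2/38.9 = 0.4422.
Rearranging, R2 = R1·k/(1−k) = 6.57 × 0.7926 = 5.208 kΩ.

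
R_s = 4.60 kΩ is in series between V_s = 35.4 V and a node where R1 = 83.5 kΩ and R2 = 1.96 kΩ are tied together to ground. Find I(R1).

I ≈ 0.125 mA

Parallel bank: R_p = 1/(1/83.5 + 1/1.96) = 1.915 kΩ.
V_A by voltage divider: V_A = 35.4 × 1.915/(4.60 + 1.915) = 10.41 V.
Branch current I = V_A/R1 = 10.41/83.5 = 0.1246 mA.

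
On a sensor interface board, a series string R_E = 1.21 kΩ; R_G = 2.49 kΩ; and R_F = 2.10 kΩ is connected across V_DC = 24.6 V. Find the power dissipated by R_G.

ΣR = 5.800 kΩ → I = 24.6/5.800 = 4.241 mA.
V(R_G) = I·R = 10.56 V; P = V·I = 10.56 × 4.241 = 44.79 mW.

P ≈ 44.8 mW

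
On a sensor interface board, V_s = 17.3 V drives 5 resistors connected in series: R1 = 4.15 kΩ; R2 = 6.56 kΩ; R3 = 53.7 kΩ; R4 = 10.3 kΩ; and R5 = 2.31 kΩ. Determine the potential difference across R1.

Total series resistance ΣR = 4.15 + 6.56 + 53.7 + 10.3 + 2.31 = 77.02 kΩ.
V = V_s · R/ΣR = 17.3 × 0.05388 = 0.9322 V.

V ≈ 0.932 V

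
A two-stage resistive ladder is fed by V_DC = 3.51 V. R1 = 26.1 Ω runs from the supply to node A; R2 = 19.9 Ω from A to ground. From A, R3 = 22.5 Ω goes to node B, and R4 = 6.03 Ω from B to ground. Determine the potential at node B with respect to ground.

Looking into the second stage from A: R3 + R4 = 28.53 Ω appears in parallel with R2.
Effective lower resistance at A: R2 ‖ 28.53 = 11.72 Ω.
So V_A = 3.51 × 0.3099 = 1.088 V.
V_B = V_A × 0.2114 = 0.2299 V.

V_B ≈ 0.230 V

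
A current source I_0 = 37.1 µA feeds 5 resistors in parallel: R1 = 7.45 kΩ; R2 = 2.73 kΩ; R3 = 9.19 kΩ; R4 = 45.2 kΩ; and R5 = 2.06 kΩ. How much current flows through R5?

I ≈ 16.1 µA

Conductances: ΣG = 1/7.45 + 1/2.73 + 1/9.19 + 1/45.2 + 1/2.06 = 1.117 (1/kΩ).
Current divider: I(R5) = I_0 · G_k/ΣG = 37.1 × (0.4854/1.117) = 37.1 × 0.4346 = 16.12 µA.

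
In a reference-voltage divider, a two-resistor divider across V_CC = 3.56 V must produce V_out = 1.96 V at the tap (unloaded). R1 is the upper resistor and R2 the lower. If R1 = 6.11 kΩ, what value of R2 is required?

R2 ≈ 7.48 kΩ

V_out/V_CC = R2/(R1+R2) = 0.5506.
Rearranging, R2 = R1·k/(1−k) = 6.11 × 1.225 = 7.485 kΩ.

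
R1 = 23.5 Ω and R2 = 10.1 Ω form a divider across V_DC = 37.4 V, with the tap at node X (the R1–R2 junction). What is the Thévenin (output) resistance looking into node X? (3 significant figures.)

R_th ≈ 7.06 Ω

Looking into X with the source shorted: R_th = R1·R2/(R1+R2) = 23.50 × 10.1/33.60 = 7.064 Ω.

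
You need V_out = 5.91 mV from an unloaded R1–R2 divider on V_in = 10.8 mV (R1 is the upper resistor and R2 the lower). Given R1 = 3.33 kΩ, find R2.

R2 ≈ 4.02 kΩ

V_out/V_in = R2/(R1+R2) = 0.5472.
Rearranging, R2 = R1·k/(1−k) = 3.33 × 1.209 = 4.025 kΩ.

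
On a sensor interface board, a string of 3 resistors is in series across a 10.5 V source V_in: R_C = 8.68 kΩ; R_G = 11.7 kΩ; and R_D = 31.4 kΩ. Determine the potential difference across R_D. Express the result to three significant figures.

ΣR = 8.68 + 11.7 + 31.4 = 51.78 kΩ.
V = V_in · R/ΣR = 10.5 × 0.6064 = 6.367 V.

V ≈ 6.37 V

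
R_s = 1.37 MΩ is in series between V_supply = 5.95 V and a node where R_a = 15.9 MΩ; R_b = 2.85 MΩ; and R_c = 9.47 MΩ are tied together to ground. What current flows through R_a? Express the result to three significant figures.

I ≈ 0.219 µA

Combine the parallel branches: R_p = (1/15.9 + 1/2.85 + 1/9.47)⁻¹ = 1.925 MΩ.
V_A = 5.95 × 1.925/3.295 = 3.476 V.
I(R_a) = V_A / R_a = 3.476/15.9 = 0.2186 µA.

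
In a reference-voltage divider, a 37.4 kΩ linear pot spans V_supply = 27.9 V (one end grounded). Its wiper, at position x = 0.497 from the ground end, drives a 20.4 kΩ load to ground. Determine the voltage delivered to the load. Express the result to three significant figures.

V_out ≈ 9.51 V

Split the track: R_lower = x·R_p = 18.59 kΩ, R_upper = (1−x)·R_p = 18.81 kΩ.
(x·R_p) ‖ R_L = 9.726 kΩ.
V_out = 27.9 × 9.726/(18.81 + 9.726) = 9.508 V.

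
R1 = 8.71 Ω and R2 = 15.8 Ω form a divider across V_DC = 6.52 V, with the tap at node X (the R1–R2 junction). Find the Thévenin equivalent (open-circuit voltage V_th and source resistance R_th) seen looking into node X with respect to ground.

Open-circuit (no load on X): V_th = V_DC · R2/(R1 + R2) = 6.52 × 15.8/(8.710 + 15.8) = 4.203 V.
Zeroing V_DC shorts the top of R1 to ground, so R_th = R1 ‖ R2 = 5.615 Ω.

V_th ≈ 4.20 V, R_th ≈ 5.61 Ω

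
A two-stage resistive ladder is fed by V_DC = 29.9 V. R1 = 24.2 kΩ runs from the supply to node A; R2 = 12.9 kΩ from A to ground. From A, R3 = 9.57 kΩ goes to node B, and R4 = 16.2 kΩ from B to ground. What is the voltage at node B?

V_B ≈ 4.93 V

Looking into the second stage from A: R3 + R4 = 25.77 kΩ appears in parallel with R2.
R2 ‖ (R3+R4) = 8.597 kΩ.
First divider: V_A = V_DC · 8.597/(24.2 + 8.597) = 7.837 V.
V_B = V_A × 0.6286 = 4.927 V.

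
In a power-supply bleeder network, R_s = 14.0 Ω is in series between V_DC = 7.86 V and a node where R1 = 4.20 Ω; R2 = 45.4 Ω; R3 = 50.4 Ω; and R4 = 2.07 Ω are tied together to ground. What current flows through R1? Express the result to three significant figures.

I ≈ 0.160 A

Combine the parallel branches: R_p = (1/4.20 + 1/45.4 + 1/50.4 + 1/2.07)⁻¹ = 1.311 Ω.
V_A = 7.86 × 1.311/15.31 = 0.6728 V.
Branch current I = V_A/R1 = 0.6728/4.20 = 0.1602 A.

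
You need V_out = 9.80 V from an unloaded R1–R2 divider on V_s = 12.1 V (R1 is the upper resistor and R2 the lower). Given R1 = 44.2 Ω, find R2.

R2 ≈ 188 Ω

Required fraction k = V_out/V_s = 0.8099.
Rearranging, R2 = R1·k/(1−k) = 44.2 × 4.261 = 188.3 Ω.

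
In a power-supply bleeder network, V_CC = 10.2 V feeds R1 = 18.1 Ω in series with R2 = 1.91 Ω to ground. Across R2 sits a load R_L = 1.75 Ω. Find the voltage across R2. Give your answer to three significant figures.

R2 ‖ R_L = (1.91 × 1.75)/(1.91 + 1.75) = 0.9133 Ω.
Now apply the divider: V_out = 10.2 × 0.04803 = 0.4899 V.

V_out ≈ 0.490 V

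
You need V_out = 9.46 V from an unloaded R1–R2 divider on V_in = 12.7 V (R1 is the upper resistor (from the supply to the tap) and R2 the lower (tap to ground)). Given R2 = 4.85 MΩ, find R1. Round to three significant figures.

R1 ≈ 1.66 MΩ

V_out/V_in = R2/(R1+R2) = 0.7449.
R1 = R2·(1/k − 1) = 4.85 × 0.3425 = 1.661 MΩ.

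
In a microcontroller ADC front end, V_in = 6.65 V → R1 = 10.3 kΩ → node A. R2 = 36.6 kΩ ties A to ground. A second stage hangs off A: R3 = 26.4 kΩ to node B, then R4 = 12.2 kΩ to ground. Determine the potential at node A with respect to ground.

V_A ≈ 4.30 V

Node A sees R2 in parallel with the series input of stage 2, R3 + R4 = 38.60 kΩ.
R2 ‖ (R3+R4) = 18.79 kΩ.
First divider: V_A = V_in · 18.79/(10.3 + 18.79) = 4.295 V.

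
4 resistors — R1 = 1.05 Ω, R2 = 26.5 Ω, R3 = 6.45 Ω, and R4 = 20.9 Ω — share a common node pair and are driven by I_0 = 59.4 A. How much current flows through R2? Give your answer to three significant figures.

Total conductance ΣG = 1/1.05 + 1/26.5 + 1/6.45 + 1/20.9 = 1.193 (units of 1/Ω).
R2 takes the fraction G_k/ΣG = 0.03774/1.193 = 0.03163, so I = 59.4 × 0.03163 = 1.879 A.

I ≈ 1.88 A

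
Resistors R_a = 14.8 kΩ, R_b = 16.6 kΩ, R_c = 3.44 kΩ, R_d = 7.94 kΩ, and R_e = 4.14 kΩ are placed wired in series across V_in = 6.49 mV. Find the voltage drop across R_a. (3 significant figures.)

ΣR = 14.8 + 16.6 + 3.44 + 7.94 + 4.14 = 46.92 kΩ.
V = V_in · R/ΣR = 6.49 × 0.3154 = 2.047 mV.

V ≈ 2.05 mV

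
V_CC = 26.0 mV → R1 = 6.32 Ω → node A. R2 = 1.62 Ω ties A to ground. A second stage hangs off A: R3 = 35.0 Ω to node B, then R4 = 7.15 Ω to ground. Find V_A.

V_A ≈ 5.15 mV

Node A sees R2 in parallel with the series input of stage 2, R3 + R4 = 42.15 Ω.
R2 ‖ (R3+R4) = 1.560 Ω.
First divider: V_A = V_CC · 1.560/(6.32 + 1.560) = 5.147 mV.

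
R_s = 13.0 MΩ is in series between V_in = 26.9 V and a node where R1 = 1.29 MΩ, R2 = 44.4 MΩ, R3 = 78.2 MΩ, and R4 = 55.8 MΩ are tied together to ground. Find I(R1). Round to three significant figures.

Parallel bank: R_p = 1/(1/1.29 + 1/44.4 + 1/78.2 + 1/55.8) = 1.207 MΩ.
V_A = 26.9 × 1.207/14.21 = 2.286 V.
Branch current I = V_A/R1 = 2.286/1.29 = 1.772 µA.

I ≈ 1.77 µA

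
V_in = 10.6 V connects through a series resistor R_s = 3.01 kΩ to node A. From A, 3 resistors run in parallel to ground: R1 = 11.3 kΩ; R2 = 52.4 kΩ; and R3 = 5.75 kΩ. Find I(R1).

I ≈ 0.508 mA

Equivalent of the parallel group: R_p = 3.552 kΩ.
V_A by voltage divider: V_A = 10.6 × 3.552/(3.01 + 3.552) = 5.738 V.
Branch current I = V_A/R1 = 5.738/11.3 = 0.5078 mA.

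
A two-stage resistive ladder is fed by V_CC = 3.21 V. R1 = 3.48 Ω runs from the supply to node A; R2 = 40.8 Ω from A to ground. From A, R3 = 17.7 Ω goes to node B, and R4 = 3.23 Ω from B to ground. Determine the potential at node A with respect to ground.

V_A ≈ 2.56 V

The second stage (R3 + R4 = 20.93 Ω) loads node A in parallel with R2.
R2 ‖ (R3+R4) = 13.83 Ω.
First divider: V_A = V_CC · 13.83/(3.48 + 13.83) = 2.565 V.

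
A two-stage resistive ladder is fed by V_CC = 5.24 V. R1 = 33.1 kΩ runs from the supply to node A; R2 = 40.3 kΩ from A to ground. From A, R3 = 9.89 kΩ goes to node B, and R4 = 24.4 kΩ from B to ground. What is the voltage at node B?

Node A sees R2 in parallel with the series input of stage 2, R3 + R4 = 34.29 kΩ.
Effective lower resistance at A: R2 ‖ 34.29 = 18.53 kΩ.
First divider: V_A = V_CC · 18.53/(33.1 + 18.53) = 1.880 V.
Then the unloaded second divider: V_B = V_A × R4/(R3+R4) = 1.880 × 0.7116 = 1.338 V.

V_B ≈ 1.34 V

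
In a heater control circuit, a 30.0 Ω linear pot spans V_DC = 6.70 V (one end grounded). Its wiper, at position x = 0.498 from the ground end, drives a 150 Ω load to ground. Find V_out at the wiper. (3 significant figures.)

V_out ≈ 3.18 V

Lower segment x·R_p = 14.94 Ω; upper segment (1−x)·R_p = 15.06 Ω.
Lower segment in parallel with the load: 14.94 ‖ 150 = 13.59 Ω.
Then V_out = V_DC · 13.59/(15.06 + 13.59) = 3.178 V.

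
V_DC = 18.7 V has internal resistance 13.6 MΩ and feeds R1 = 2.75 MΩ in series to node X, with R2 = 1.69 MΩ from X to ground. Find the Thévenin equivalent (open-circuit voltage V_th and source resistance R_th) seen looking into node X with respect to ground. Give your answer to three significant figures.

V_th ≈ 1.75 V, R_th ≈ 1.53 MΩ

R1' = 13.6 + 2.75 = 16.35 MΩ (source resistance + R1).
With X open, the divider is unloaded: V_th = 18.7 × 1.69/18.04 = 1.752 V.
Zeroing V_DC shorts the top of R1' to ground, so R_th = R1' ‖ R2 = 1.532 MΩ.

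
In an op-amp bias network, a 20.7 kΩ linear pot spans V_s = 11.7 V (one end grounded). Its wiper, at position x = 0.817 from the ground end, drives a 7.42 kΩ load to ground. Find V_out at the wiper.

Lower segment x·R_p = 16.91 kΩ; upper segment (1−x)·R_p = 3.788 kΩ.
R_L loads the lower segment: effective lower R = 5.157 kΩ.
Then V_out = V_s · 5.157/(3.788 + 5.157) = 6.745 V.

V_out ≈ 6.75 V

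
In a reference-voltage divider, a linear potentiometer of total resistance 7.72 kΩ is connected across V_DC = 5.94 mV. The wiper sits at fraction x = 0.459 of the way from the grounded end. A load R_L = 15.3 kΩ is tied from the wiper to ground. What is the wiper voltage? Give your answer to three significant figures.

The pot divides into 4.177 kΩ above the wiper and 3.543 kΩ below.
R_L loads the lower segment: effective lower R = 2.877 kΩ.
V_out = 5.94 × 2.877/(4.177 + 2.877) = 2.423 mV.
(Unloaded: V_out = x·V_DC = 2.73 mV.)

V_out ≈ 2.42 mV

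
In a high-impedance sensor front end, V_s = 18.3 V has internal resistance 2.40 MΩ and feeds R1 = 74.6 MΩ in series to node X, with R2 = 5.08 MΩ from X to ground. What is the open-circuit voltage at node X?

R1' = 2.40 + 74.6 = 77.00 MΩ (source resistance + R1).
V_th is the unloaded tap voltage: V_s · R2/(R1'+R2) = 18.3 × 0.06189 = 1.133 V.

V_th ≈ 1.13 V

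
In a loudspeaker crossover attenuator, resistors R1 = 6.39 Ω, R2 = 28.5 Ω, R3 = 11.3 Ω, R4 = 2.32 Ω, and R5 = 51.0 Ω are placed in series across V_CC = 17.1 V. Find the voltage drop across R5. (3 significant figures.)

V ≈ 8.76 V

ΣR = 6.39 + 28.5 + 11.3 + 2.32 + 51.0 = 99.51 Ω.
Voltage divider: V = V_CC · (51.00 / 99.51) = 17.1 × 0.5125 = 8.764 V.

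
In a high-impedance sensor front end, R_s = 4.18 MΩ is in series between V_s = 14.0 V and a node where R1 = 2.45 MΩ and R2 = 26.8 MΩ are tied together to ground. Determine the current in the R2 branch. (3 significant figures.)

Parallel bank: R_p = 1/(1/2.45 + 1/26.8) = 2.245 MΩ.
V_A by voltage divider: V_A = 14.0 × 2.245/(4.18 + 2.245) = 4.892 V.
Branch current I = V_A/R2 = 4.892/26.8 = 0.1825 µA.
(Check via current divider: I_total = 2.179 µA; share G_k/ΣG = 0.08376 → same result.)

I ≈ 0.183 µA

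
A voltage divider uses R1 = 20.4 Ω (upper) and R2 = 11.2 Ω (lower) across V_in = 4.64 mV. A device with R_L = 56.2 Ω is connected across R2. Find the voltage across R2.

R2 ‖ R_L = (11.2 × 56.2)/(11.2 + 56.2) = 9.339 Ω.
Voltage divider with the loaded lower leg: V_out = 4.64 × 9.339/(20.4 + 9.339) = 4.64 × 0.3140 = 1.457 mV.

V_out ≈ 1.46 mV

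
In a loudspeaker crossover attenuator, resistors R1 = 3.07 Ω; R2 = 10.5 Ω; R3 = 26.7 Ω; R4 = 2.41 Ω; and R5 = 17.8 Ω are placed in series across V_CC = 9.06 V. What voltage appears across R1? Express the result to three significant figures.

V ≈ 0.460 V

Total series resistance ΣR = 3.07 + 10.5 + 26.7 + 2.41 + 17.8 = 60.48 Ω.
V = V_CC · R/ΣR = 9.06 × 0.05076 = 0.4599 V.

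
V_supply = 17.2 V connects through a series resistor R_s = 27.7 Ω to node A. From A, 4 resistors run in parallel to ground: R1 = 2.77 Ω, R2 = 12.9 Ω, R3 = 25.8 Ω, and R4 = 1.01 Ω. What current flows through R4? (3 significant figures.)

Parallel bank: R_p = 1/(1/2.77 + 1/12.9 + 1/25.8 + 1/1.01) = 0.6815 Ω.
Node voltage V_A = V_supply · R_p/(R_s + R_p) = 17.2 × 0.02401 = 0.4130 V.
I(R4) = V_A / R4 = 0.4130/1.01 = 0.4089 A.

I ≈ 0.409 A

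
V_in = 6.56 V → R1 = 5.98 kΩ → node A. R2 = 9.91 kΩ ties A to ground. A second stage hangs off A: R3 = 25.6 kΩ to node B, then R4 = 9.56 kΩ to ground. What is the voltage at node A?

V_A ≈ 3.70 V

The second stage (R3 + R4 = 35.16 kΩ) loads node A in parallel with R2.
R2 ‖ (R3+R4) = 7.731 kΩ.
First divider: V_A = V_in · 7.731/(5.98 + 7.731) = 3.699 V.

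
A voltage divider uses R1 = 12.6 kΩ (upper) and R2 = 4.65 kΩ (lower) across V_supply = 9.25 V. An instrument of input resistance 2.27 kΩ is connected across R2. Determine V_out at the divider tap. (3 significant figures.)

First combine the lower leg with the load: R2 ‖ R_L = 1.525 kΩ.
Then V_out = V_supply · R2'/(R1 + R2') = 9.25 × 1.525/14.13 = 0.9989 V.

V_out ≈ 0.999 V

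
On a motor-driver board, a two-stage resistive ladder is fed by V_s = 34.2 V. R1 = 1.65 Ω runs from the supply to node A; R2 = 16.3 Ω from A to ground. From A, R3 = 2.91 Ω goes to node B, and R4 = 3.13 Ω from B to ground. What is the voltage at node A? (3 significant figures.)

The second stage (R3 + R4 = 6.040 Ω) loads node A in parallel with R2.
R2 ‖ (R3+R4) = 4.407 Ω.
So V_A = 34.2 × 0.7276 = 24.88 V.

V_A ≈ 24.9 V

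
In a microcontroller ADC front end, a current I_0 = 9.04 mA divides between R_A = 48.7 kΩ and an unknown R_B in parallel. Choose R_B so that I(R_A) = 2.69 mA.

R_B ≈ 20.6 kΩ

In a two-way split, I_A/I_0 = R_B/(R_A + R_B).
2.69/9.04 = R_B/(R_A + R_B) → R_B = R_A · (0.2976)/(1 − 0.2976) = 48.7 × 0.4236 = 20.63 kΩ.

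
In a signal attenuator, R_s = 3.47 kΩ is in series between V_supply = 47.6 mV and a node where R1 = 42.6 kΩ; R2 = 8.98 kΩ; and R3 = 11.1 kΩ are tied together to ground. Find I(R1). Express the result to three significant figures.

Combine the parallel branches: R_p = (1/42.6 + 1/8.98 + 1/11.1)⁻¹ = 4.446 kΩ.
V_A = 47.6 × 4.446/7.916 = 26.73 mV.
I(R1) = V_A / R1 = 26.73/42.6 = 0.6276 µA.
(Check via current divider: I_total = 6.013 µA; share G_k/ΣG = 0.1044 → same result.)

I ≈ 0.628 µA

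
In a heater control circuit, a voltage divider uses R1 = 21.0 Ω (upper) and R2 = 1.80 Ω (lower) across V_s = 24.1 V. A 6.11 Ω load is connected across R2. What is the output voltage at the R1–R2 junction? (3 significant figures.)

V_out ≈ 1.50 V

First combine the lower leg with the load: R2 ‖ R_L = 1.390 Ω.
Now apply the divider: V_out = 24.1 × 0.06210 = 1.497 V.
(Unloaded it would be 1.90 V; the load pulls it down.)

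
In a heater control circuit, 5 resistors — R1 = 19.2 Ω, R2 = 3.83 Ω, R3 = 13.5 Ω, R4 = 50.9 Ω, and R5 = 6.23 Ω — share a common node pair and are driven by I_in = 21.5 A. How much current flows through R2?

Total conductance ΣG = 1/19.2 + 1/3.83 + 1/13.5 + 1/50.9 + 1/6.23 = 0.5674 (units of 1/Ω).
Current divider: I(R2) = I_in · G_k/ΣG = 21.5 × (0.2611/0.5674) = 21.5 × 0.4602 = 9.893 A.

I ≈ 9.89 A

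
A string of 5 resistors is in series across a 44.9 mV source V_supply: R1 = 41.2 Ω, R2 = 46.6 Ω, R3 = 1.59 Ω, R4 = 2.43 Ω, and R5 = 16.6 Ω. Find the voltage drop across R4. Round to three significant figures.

Series total: ΣR = 41.2 + 46.6 + 1.59 + 2.43 + 16.6 = 108.4 Ω.
Voltage divider: V = V_supply · (2.430 / 108.4) = 44.9 × 0.02241 = 1.006 mV.

V ≈ 1.01 mV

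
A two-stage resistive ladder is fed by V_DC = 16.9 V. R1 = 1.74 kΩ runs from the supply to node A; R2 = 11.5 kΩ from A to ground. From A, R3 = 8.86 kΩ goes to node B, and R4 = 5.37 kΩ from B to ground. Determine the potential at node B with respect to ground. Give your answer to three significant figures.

Node A sees R2 in parallel with the series input of stage 2, R3 + R4 = 14.23 kΩ.
R2 ‖ (R3+R4) = 6.360 kΩ.
First divider: V_A = V_DC · 6.360/(1.74 + 6.360) = 13.27 V.
V_B = V_A × 0.3774 = 5.008 V.

V_B ≈ 5.01 V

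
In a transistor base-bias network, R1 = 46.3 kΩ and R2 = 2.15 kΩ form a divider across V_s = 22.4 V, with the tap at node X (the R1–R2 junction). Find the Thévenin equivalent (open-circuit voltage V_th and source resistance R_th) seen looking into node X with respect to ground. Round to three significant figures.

V_th ≈ 0.994 V, R_th ≈ 2.05 kΩ

Open-circuit (no load on X): V_th = V_s · R2/(R1 + R2) = 22.4 × 2.15/(46.30 + 2.15) = 0.9940 V.
Zeroing V_s shorts the top of R1 to ground, so R_th = R1 ‖ R2 = 2.055 kΩ.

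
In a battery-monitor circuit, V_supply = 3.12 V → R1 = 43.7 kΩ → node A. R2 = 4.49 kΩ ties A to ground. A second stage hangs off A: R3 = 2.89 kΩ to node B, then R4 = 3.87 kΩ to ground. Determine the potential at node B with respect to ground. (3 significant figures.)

V_B ≈ 0.104 V

Looking into the second stage from A: R3 + R4 = 6.760 kΩ appears in parallel with R2.
Effective lower resistance at A: R2 ‖ 6.760 = 2.698 kΩ.
V_A = 3.12 × 2.698/(43.7 + 2.698) = 0.1814 V.
Stage 2 is unloaded, so V_B = V_A · R4/(R3+R4) = 0.1814 × 3.87/6.760 = 0.1039 V.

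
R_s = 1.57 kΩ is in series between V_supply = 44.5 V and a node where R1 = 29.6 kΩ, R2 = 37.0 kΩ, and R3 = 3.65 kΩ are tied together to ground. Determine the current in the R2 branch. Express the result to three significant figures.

I ≈ 0.788 mA

Equivalent of the parallel group: R_p = 2.987 kΩ.
V_A by voltage divider: V_A = 44.5 × 2.987/(1.57 + 2.987) = 29.17 V.
I(R2) = V_A / R2 = 29.17/37.0 = 0.7883 mA.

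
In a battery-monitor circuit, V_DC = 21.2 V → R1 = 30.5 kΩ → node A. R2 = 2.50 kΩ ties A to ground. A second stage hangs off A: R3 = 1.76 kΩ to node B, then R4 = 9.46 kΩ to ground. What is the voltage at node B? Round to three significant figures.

The second stage (R3 + R4 = 11.22 kΩ) loads node A in parallel with R2.
Effective lower resistance at A: R2 ‖ 11.22 = 2.044 kΩ.
First divider: V_A = V_DC · 2.044/(30.5 + 2.044) = 1.332 V.
Then the unloaded second divider: V_B = V_A × R4/(R3+R4) = 1.332 × 0.8431 = 1.123 V.

V_B ≈ 1.12 V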